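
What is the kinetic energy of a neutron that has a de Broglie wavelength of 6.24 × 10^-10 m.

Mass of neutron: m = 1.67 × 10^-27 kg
3.38 × 10^-22 J (or 2.11 × 10^-3 eV)

From λ = h/√(2mKE), we solve for KE:

λ² = h²/(2mKE)
KE = h²/(2mλ²)
KE = (6.626 × 10^-34 J·s)² / (2 × 1.67 × 10^-27 kg × (6.24 × 10^-10 m)²)
KE = 3.38 × 10^-22 J
KE = 2.11 × 10^-3 eV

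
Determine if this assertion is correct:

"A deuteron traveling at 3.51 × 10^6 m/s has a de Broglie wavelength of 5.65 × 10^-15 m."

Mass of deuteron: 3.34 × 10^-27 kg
False

The claim is incorrect.

Using λ = h/(mv):
λ = (6.626 × 10^-34 J·s) / (3.34 × 10^-27 kg × 3.51 × 10^6 m/s)
λ = 5.65 × 10^-14 m

The actual wavelength differs from the claimed 5.65 × 10^-15 m.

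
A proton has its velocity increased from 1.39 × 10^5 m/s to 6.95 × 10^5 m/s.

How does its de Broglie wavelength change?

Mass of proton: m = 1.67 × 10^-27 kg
The wavelength decreases by a factor of 5.

Using λ = h/(mv):

Initial wavelength: λ₁ = h/(mv₁) = 2.85 × 10^-12 m
Final wavelength: λ₂ = h/(mv₂) = 5.71 × 10^-13 m

Since λ ∝ 1/v, when velocity increases by a factor of 5, the wavelength decreases by a factor of 5.

λ₂/λ₁ = v₁/v₂ = 1/5

The wavelength decreases by a factor of 5.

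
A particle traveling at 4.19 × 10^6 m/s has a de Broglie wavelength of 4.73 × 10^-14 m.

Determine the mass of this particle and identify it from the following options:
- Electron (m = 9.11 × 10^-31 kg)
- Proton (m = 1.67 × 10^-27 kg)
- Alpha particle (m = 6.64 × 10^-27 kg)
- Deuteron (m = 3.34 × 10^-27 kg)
The particle is a deuteron.

From λ = h/(mv), solve for mass:

m = h/(λv)
m = (6.626 × 10^-34 J·s) / (4.73 × 10^-14 m × 4.19 × 10^6 m/s)
m = 3.34 × 10^-27 kg

Comparing with the listed masses, this is closest to a deuteron.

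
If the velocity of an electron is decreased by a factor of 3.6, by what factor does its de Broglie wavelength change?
The wavelength increases by a factor of 3.6.

From λ = h/(mv), the wavelength is inversely proportional to velocity:

λ ∝ 1/v

If v → v/3.6, then λ → 3.6λ

When velocity is decreased by a factor of 3.6, the wavelength increases by a factor of 3.6.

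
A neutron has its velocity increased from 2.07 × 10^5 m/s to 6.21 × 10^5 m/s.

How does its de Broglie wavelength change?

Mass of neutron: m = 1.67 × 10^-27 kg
The wavelength decreases by a factor of 3.

Using λ = h/(mv):

Initial wavelength: λ₁ = h/(mv₁) = 1.92 × 10^-12 m
Final wavelength: λ₂ = h/(mv₂) = 6.39 × 10^-13 m

Since λ ∝ 1/v, when velocity increases by a factor of 3, the wavelength decreases by a factor of 3.

λ₂/λ₁ = v₁/v₂ = 1/3

The wavelength decreases by a factor of 3.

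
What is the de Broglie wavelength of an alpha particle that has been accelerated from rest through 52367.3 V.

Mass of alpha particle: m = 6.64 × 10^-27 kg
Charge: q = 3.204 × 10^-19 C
4.44 × 10^-14 m

When a particle is accelerated through voltage V, it gains kinetic energy KE = qV.

The de Broglie wavelength is then λ = h/√(2mqV):

λ = h/√(2mqV)
λ = (6.626 × 10^-34 J·s) / √(2 × 6.64 × 10^-27 kg × 3.204 × 10^-19 C × 52367.3 V)
λ = 4.44 × 10^-14 m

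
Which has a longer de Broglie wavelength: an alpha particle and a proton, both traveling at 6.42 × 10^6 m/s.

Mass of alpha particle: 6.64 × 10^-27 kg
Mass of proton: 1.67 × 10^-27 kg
The proton has the longer wavelength.

Using λ = h/(mv), since both particles have the same velocity, the wavelength depends only on mass.

For alpha particle: λ₁ = h/(m₁v) = 1.55 × 10^-14 m
For proton: λ₂ = h/(m₂v) = 6.18 × 10^-14 m

Since λ ∝ 1/m at constant velocity, the lighter particle has the longer wavelength.

The proton has the longer de Broglie wavelength.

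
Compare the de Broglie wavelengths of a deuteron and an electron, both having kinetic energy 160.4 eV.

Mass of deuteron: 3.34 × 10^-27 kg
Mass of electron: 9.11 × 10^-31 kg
The electron has the longer wavelength.

Using λ = h/√(2mKE):

For deuteron: λ₁ = h/√(2m₁KE) = 1.60 × 10^-12 m
For electron: λ₂ = h/√(2m₂KE) = 9.68 × 10^-11 m

Since λ ∝ 1/√m at constant kinetic energy, the lighter particle has the longer wavelength.

The electron has the longer de Broglie wavelength.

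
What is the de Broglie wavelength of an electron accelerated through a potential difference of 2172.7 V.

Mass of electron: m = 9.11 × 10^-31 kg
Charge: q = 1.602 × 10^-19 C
2.63 × 10^-11 m

When a particle is accelerated through voltage V, it gains kinetic energy KE = qV.

The de Broglie wavelength is then λ = h/√(2mqV):

λ = h/√(2mqV)
λ = (6.626 × 10^-34 J·s) / √(2 × 9.11 × 10^-31 kg × 1.602 × 10^-19 C × 2172.7 V)
λ = 2.63 × 10^-11 m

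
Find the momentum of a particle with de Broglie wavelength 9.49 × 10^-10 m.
6.98 × 10^-25 kg·m/s

From the de Broglie relation λ = h/p, we solve for p:

p = h/λ
p = (6.626 × 10^-34 J·s) / (9.49 × 10^-10 m)
p = 6.98 × 10^-25 kg·m/s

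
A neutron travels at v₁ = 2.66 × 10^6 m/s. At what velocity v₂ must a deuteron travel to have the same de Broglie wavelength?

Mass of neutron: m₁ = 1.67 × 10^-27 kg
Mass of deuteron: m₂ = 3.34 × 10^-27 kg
v₂ = 1.33 × 10^6 m/s

For equal de Broglie wavelengths: λ₁ = λ₂

h/(m₁v₁) = h/(m₂v₂)
m₁v₁ = m₂v₂
v₂ = v₁ · (m₁/m₂)

v₂ = 2.66 × 10^6 m/s × (1.67 × 10^-27 kg / 3.34 × 10^-27 kg)
v₂ = 1.33 × 10^6 m/s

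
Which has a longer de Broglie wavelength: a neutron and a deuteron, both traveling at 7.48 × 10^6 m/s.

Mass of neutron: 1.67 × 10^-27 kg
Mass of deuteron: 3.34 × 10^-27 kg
The neutron has the longer wavelength.

Using λ = h/(mv), since both particles have the same velocity, the wavelength depends only on mass.

For neutron: λ₁ = h/(m₁v) = 5.30 × 10^-14 m
For deuteron: λ₂ = h/(m₂v) = 2.65 × 10^-14 m

Since λ ∝ 1/m at constant velocity, the lighter particle has the longer wavelength.

The neutron has the longer de Broglie wavelength.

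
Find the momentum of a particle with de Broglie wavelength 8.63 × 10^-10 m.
7.68 × 10^-25 kg·m/s

From the de Broglie relation λ = h/p, we solve for p:

p = h/λ
p = (6.626 × 10^-34 J·s) / (8.63 × 10^-10 m)
p = 7.68 × 10^-25 kg·m/s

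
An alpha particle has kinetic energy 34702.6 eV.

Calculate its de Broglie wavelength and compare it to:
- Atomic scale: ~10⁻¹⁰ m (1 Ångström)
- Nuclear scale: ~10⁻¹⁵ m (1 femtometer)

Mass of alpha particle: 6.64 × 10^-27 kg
λ = 7.71 × 10^-14 m, which is between nuclear and atomic scales.

Using λ = h/√(2mKE):

KE = 34702.6 eV = 5.560 × 10^-15 J

λ = h/√(2mKE)
λ = (6.626 × 10^-34 J·s) / √(2 × 6.64 × 10^-27 kg × 5.560 × 10^-15 J)
λ = 7.71 × 10^-14 m

Comparison:
- Atomic scale (10⁻¹⁰ m): λ is 0.00077× this size
- Nuclear scale (10⁻¹⁵ m): λ is 77× this size

The wavelength is between nuclear and atomic scales.

This wavelength is appropriate for probing atomic structure but too large for nuclear physics experiments.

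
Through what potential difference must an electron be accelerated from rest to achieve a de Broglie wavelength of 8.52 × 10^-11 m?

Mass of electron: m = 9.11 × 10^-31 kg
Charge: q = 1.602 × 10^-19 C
207 V

From λ = h/√(2mqV), we solve for V:

λ² = h²/(2mqV)
V = h²/(2mqλ²)
V = (6.626 × 10^-34 J·s)² / (2 × 9.11 × 10^-31 kg × 1.602 × 10^-19 C × (8.52 × 10^-11 m)²)
V = 207 V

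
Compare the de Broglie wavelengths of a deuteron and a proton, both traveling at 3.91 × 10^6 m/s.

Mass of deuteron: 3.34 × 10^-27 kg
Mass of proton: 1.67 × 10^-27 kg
The proton has the longer wavelength.

Using λ = h/(mv), since both particles have the same velocity, the wavelength depends only on mass.

For deuteron: λ₁ = h/(m₁v) = 5.07 × 10^-14 m
For proton: λ₂ = h/(m₂v) = 1.01 × 10^-13 m

Since λ ∝ 1/m at constant velocity, the lighter particle has the longer wavelength.

The proton has the longer de Broglie wavelength.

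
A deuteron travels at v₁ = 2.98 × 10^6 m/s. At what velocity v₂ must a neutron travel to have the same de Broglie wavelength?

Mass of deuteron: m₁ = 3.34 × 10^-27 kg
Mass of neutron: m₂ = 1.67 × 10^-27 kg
v₂ = 5.96 × 10^6 m/s

For equal de Broglie wavelengths: λ₁ = λ₂

h/(m₁v₁) = h/(m₂v₂)
m₁v₁ = m₂v₂
v₂ = v₁ · (m₁/m₂)

v₂ = 2.98 × 10^6 m/s × (3.34 × 10^-27 kg / 1.67 × 10^-27 kg)
v₂ = 5.96 × 10^6 m/s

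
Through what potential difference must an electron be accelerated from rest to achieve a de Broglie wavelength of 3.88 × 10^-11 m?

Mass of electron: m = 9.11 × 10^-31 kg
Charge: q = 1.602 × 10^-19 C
999 V

From λ = h/√(2mqV), we solve for V:

λ² = h²/(2mqV)
V = h²/(2mqλ²)
V = (6.626 × 10^-34 J·s)² / (2 × 9.11 × 10^-31 kg × 1.602 × 10^-19 C × (3.88 × 10^-11 m)²)
V = 999 V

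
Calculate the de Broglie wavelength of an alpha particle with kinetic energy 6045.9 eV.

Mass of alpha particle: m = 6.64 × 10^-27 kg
1.85 × 10^-13 m

Using λ = h/√(2mKE):

First convert KE to Joules: KE = 6045.9 eV = 9.687 × 10^-16 J

λ = h/√(2mKE)
λ = (6.626 × 10^-34 J·s) / √(2 × 6.64 × 10^-27 kg × 9.687 × 10^-16 J)
λ = 1.85 × 10^-13 m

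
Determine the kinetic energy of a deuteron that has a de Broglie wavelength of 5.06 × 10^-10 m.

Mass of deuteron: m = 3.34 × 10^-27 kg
2.57 × 10^-22 J (or 1.60 × 10^-3 eV)

From λ = h/√(2mKE), we solve for KE:

λ² = h²/(2mKE)
KE = h²/(2mλ²)
KE = (6.626 × 10^-34 J·s)² / (2 × 3.34 × 10^-27 kg × (5.06 × 10^-10 m)²)
KE = 2.57 × 10^-22 J
KE = 1.60 × 10^-3 eV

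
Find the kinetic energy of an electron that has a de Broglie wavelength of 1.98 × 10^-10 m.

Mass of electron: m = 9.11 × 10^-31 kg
6.15 × 10^-18 J (or 38.4 eV)

From λ = h/√(2mKE), we solve for KE:

λ² = h²/(2mKE)
KE = h²/(2mλ²)
KE = (6.626 × 10^-34 J·s)² / (2 × 9.11 × 10^-31 kg × (1.98 × 10^-10 m)²)
KE = 6.15 × 10^-18 J
KE = 38.4 eV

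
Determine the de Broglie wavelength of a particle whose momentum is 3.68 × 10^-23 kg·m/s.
1.80 × 10^-11 m

Using the de Broglie relation λ = h/p:

λ = h/p
λ = (6.626 × 10^-34 J·s) / (3.68 × 10^-23 kg·m/s)
λ = 1.80 × 10^-11 m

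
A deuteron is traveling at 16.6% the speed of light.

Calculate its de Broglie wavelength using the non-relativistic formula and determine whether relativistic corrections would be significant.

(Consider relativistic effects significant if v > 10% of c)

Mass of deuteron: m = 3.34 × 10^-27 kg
Yes, relativistic corrections are needed.

Using the non-relativistic de Broglie formula λ = h/(mv):

v = 16.6% × c = 4.977 × 10^7 m/s

λ = h/(mv)
λ = (6.626 × 10^-34 J·s) / (3.34 × 10^-27 kg × 4.977 × 10^7 m/s)
λ = 3.99 × 10^-15 m

Since v = 16.6% of c > 10% of c, relativistic corrections ARE significant and the actual wavelength would differ from this non-relativistic estimate.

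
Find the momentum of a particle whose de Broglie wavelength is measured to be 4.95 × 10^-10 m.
1.34 × 10^-24 kg·m/s

From the de Broglie relation λ = h/p, we solve for p:

p = h/λ
p = (6.626 × 10^-34 J·s) / (4.95 × 10^-10 m)
p = 1.34 × 10^-24 kg·m/s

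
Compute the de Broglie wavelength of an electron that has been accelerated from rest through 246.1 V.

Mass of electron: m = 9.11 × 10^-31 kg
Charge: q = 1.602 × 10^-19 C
7.82 × 10^-11 m

When a particle is accelerated through voltage V, it gains kinetic energy KE = qV.

The de Broglie wavelength is then λ = h/√(2mqV):

λ = h/√(2mqV)
λ = (6.626 × 10^-34 J·s) / √(2 × 9.11 × 10^-31 kg × 1.602 × 10^-19 C × 246.1 V)
λ = 7.82 × 10^-11 m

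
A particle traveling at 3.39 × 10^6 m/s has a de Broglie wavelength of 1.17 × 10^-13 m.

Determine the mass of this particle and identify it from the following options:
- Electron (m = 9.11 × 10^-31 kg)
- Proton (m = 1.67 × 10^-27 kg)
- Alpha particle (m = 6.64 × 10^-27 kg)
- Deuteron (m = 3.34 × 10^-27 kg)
The particle is a proton.

From λ = h/(mv), solve for mass:

m = h/(λv)
m = (6.626 × 10^-34 J·s) / (1.17 × 10^-13 m × 3.39 × 10^6 m/s)
m = 1.67 × 10^-27 kg

Comparing with the listed masses, this is closest to a proton.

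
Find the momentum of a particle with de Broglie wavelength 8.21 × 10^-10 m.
8.07 × 10^-25 kg·m/s

From the de Broglie relation λ = h/p, we solve for p:

p = h/λ
p = (6.626 × 10^-34 J·s) / (8.21 × 10^-10 m)
p = 8.07 × 10^-25 kg·m/s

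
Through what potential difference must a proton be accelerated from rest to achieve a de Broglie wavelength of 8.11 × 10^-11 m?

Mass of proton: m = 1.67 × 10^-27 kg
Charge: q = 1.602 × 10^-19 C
1.25 × 10^-1 V

From λ = h/√(2mqV), we solve for V:

λ² = h²/(2mqV)
V = h²/(2mqλ²)
V = (6.626 × 10^-34 J·s)² / (2 × 1.67 × 10^-27 kg × 1.602 × 10^-19 C × (8.11 × 10^-11 m)²)
V = 1.25 × 10^-1 V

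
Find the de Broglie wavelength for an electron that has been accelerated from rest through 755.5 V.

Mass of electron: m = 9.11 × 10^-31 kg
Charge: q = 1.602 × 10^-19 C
4.46 × 10^-11 m

When a particle is accelerated through voltage V, it gains kinetic energy KE = qV.

The de Broglie wavelength is then λ = h/√(2mqV):

λ = h/√(2mqV)
λ = (6.626 × 10^-34 J·s) / √(2 × 9.11 × 10^-31 kg × 1.602 × 10^-19 C × 755.5 V)
λ = 4.46 × 10^-11 m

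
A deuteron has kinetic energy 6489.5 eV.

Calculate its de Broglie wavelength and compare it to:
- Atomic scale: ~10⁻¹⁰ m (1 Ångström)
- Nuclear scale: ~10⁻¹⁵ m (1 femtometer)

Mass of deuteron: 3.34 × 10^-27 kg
λ = 2.51 × 10^-13 m, which is between nuclear and atomic scales.

Using λ = h/√(2mKE):

KE = 6489.5 eV = 1.040 × 10^-15 J

λ = h/√(2mKE)
λ = (6.626 × 10^-34 J·s) / √(2 × 3.34 × 10^-27 kg × 1.040 × 10^-15 J)
λ = 2.51 × 10^-13 m

Comparison:
- Atomic scale (10⁻¹⁰ m): λ is 0.0025× this size
- Nuclear scale (10⁻¹⁵ m): λ is 2.5e+02× this size

The wavelength is between nuclear and atomic scales.

This wavelength is appropriate for probing atomic structure but too large for nuclear physics experiments.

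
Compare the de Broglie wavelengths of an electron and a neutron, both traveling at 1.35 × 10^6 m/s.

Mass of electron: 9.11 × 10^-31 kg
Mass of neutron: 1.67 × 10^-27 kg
The electron has the longer wavelength.

Using λ = h/(mv), since both particles have the same velocity, the wavelength depends only on mass.

For electron: λ₁ = h/(m₁v) = 5.39 × 10^-10 m
For neutron: λ₂ = h/(m₂v) = 2.94 × 10^-13 m

Since λ ∝ 1/m at constant velocity, the lighter particle has the longer wavelength.

The electron has the longer de Broglie wavelength.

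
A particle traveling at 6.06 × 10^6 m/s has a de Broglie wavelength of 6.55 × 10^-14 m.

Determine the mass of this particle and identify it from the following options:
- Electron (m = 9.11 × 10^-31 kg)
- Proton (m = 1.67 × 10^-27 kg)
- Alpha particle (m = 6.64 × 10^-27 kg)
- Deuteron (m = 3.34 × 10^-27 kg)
The particle is a proton.

From λ = h/(mv), solve for mass:

m = h/(λv)
m = (6.626 × 10^-34 J·s) / (6.55 × 10^-14 m × 6.06 × 10^6 m/s)
m = 1.67 × 10^-27 kg

Comparing with the listed masses, this is closest to a proton.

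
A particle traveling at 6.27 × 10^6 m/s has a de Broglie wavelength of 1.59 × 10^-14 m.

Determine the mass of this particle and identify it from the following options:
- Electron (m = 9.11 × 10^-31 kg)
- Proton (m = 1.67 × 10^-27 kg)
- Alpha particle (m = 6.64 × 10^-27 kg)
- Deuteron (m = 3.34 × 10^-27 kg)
The particle is an alpha particle.

From λ = h/(mv), solve for mass:

m = h/(λv)
m = (6.626 × 10^-34 J·s) / (1.59 × 10^-14 m × 6.27 × 10^6 m/s)
m = 6.65 × 10^-27 kg

Comparing with the listed masses, this is closest to an alpha particle.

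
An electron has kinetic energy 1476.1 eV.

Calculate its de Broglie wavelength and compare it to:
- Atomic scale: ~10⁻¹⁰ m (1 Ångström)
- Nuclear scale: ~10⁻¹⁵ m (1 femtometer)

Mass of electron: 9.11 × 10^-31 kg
λ = 3.19 × 10^-11 m, which is between nuclear and atomic scales.

Using λ = h/√(2mKE):

KE = 1476.1 eV = 2.365 × 10^-16 J

λ = h/√(2mKE)
λ = (6.626 × 10^-34 J·s) / √(2 × 9.11 × 10^-31 kg × 2.365 × 10^-16 J)
λ = 3.19 × 10^-11 m

Comparison:
- Atomic scale (10⁻¹⁰ m): λ is 0.32× this size
- Nuclear scale (10⁻¹⁵ m): λ is 3.2e+04× this size

The wavelength is between nuclear and atomic scales.

This wavelength is appropriate for probing atomic structure but too large for nuclear physics experiments.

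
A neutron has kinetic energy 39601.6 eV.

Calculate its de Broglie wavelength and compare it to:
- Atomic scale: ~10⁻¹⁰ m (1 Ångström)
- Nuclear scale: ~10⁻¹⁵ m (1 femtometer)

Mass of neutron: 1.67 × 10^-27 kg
λ = 1.44 × 10^-13 m, which is between nuclear and atomic scales.

Using λ = h/√(2mKE):

KE = 39601.6 eV = 6.345 × 10^-15 J

λ = h/√(2mKE)
λ = (6.626 × 10^-34 J·s) / √(2 × 1.67 × 10^-27 kg × 6.345 × 10^-15 J)
λ = 1.44 × 10^-13 m

Comparison:
- Atomic scale (10⁻¹⁰ m): λ is 0.0014× this size
- Nuclear scale (10⁻¹⁵ m): λ is 1.4e+02× this size

The wavelength is between nuclear and atomic scales.

This wavelength is appropriate for probing atomic structure but too large for nuclear physics experiments.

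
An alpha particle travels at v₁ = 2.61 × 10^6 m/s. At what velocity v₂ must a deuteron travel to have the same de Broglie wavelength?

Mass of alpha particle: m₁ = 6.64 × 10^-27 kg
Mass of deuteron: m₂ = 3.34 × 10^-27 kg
v₂ = 5.19 × 10^6 m/s

For equal de Broglie wavelengths: λ₁ = λ₂

h/(m₁v₁) = h/(m₂v₂)
m₁v₁ = m₂v₂
v₂ = v₁ · (m₁/m₂)

v₂ = 2.61 × 10^6 m/s × (6.64 × 10^-27 kg / 3.34 × 10^-27 kg)
v₂ = 5.19 × 10^6 m/s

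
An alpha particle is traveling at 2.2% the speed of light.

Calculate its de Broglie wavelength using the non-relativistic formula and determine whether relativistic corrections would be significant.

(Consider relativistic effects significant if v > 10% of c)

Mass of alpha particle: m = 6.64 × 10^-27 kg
No, relativistic corrections are not needed.

Using the non-relativistic de Broglie formula λ = h/(mv):

v = 2.2% × c = 6.595 × 10^6 m/s

λ = h/(mv)
λ = (6.626 × 10^-34 J·s) / (6.64 × 10^-27 kg × 6.595 × 10^6 m/s)
λ = 1.51 × 10^-14 m

Since v = 2.2% of c < 10% of c, relativistic corrections are NOT significant and this non-relativistic result is a good approximation.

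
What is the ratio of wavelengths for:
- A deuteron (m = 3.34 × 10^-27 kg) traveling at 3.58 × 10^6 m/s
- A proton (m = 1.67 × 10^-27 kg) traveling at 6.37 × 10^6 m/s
λ₁/λ₂ = 0.890

Using λ = h/(mv):

λ₁ = h/(m₁v₁) = 5.54 × 10^-14 m
λ₂ = h/(m₂v₂) = 6.23 × 10^-14 m

Ratio λ₁/λ₂ = (m₂v₂)/(m₁v₁)
         = (1.67 × 10^-27 kg × 6.37 × 10^6 m/s) / (3.34 × 10^-27 kg × 3.58 × 10^6 m/s)
         = 0.890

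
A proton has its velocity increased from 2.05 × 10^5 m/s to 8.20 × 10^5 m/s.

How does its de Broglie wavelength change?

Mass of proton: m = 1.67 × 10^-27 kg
The wavelength decreases by a factor of 4.

Using λ = h/(mv):

Initial wavelength: λ₁ = h/(mv₁) = 1.94 × 10^-12 m
Final wavelength: λ₂ = h/(mv₂) = 4.84 × 10^-13 m

Since λ ∝ 1/v, when velocity increases by a factor of 4, the wavelength decreases by a factor of 4.

λ₂/λ₁ = v₁/v₂ = 1/4

The wavelength decreases by a factor of 4.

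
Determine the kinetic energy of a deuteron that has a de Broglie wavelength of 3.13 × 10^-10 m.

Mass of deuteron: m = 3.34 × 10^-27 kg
6.71 × 10^-22 J (or 4.19 × 10^-3 eV)

From λ = h/√(2mKE), we solve for KE:

λ² = h²/(2mKE)
KE = h²/(2mλ²)
KE = (6.626 × 10^-34 J·s)² / (2 × 3.34 × 10^-27 kg × (3.13 × 10^-10 m)²)
KE = 6.71 × 10^-22 J
KE = 4.19 × 10^-3 eV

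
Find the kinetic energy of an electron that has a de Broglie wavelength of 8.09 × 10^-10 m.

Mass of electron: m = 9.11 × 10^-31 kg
3.68 × 10^-19 J (or 2.30 eV)

From λ = h/√(2mKE), we solve for KE:

λ² = h²/(2mKE)
KE = h²/(2mλ²)
KE = (6.626 × 10^-34 J·s)² / (2 × 9.11 × 10^-31 kg × (8.09 × 10^-10 m)²)
KE = 3.68 × 10^-19 J
KE = 2.30 eV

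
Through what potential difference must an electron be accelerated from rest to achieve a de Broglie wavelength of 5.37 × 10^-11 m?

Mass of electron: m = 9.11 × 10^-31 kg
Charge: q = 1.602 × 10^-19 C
522 V

From λ = h/√(2mqV), we solve for V:

λ² = h²/(2mqV)
V = h²/(2mqλ²)
V = (6.626 × 10^-34 J·s)² / (2 × 9.11 × 10^-31 kg × 1.602 × 10^-19 C × (5.37 × 10^-11 m)²)
V = 522 V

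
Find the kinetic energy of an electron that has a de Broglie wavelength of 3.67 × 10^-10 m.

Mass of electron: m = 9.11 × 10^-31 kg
1.79 × 10^-18 J (or 11.2 eV)

From λ = h/√(2mKE), we solve for KE:

λ² = h²/(2mKE)
KE = h²/(2mλ²)
KE = (6.626 × 10^-34 J·s)² / (2 × 9.11 × 10^-31 kg × (3.67 × 10^-10 m)²)
KE = 1.79 × 10^-18 J
KE = 11.2 eV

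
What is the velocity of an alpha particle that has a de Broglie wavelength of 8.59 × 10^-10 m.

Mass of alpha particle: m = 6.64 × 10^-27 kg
1.16 × 10^2 m/s

From the de Broglie relation λ = h/(mv), we solve for v:

v = h/(mλ)
v = (6.626 × 10^-34 J·s) / (6.64 × 10^-27 kg × 8.59 × 10^-10 m)
v = 1.16 × 10^2 m/s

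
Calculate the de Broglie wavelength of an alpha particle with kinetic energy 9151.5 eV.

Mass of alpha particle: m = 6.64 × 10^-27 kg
1.50 × 10^-13 m

Using λ = h/√(2mKE):

First convert KE to Joules: KE = 9151.5 eV = 1.466 × 10^-15 J

λ = h/√(2mKE)
λ = (6.626 × 10^-34 J·s) / √(2 × 6.64 × 10^-27 kg × 1.466 × 10^-15 J)
λ = 1.50 × 10^-13 m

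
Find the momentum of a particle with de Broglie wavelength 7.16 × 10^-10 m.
9.25 × 10^-25 kg·m/s

From the de Broglie relation λ = h/p, we solve for p:

p = h/λ
p = (6.626 × 10^-34 J·s) / (7.16 × 10^-10 m)
p = 9.25 × 10^-25 kg·m/s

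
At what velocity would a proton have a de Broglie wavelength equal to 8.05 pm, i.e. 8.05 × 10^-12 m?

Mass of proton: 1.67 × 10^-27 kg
4.93 × 10^4 m/s

From λ = h/(mv), solve for v:

v = h/(mλ)
v = (6.626 × 10^-34 J·s) / (1.67 × 10^-27 kg × 8.05 × 10^-12 m)
v = 4.93 × 10^4 m/s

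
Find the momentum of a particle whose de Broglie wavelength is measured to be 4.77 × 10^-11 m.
1.39 × 10^-23 kg·m/s

From the de Broglie relation λ = h/p, we solve for p:

p = h/λ
p = (6.626 × 10^-34 J·s) / (4.77 × 10^-11 m)
p = 1.39 × 10^-23 kg·m/s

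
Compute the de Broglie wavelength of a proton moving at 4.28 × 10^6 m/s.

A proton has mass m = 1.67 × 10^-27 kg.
9.27 × 10^-14 m

Using the de Broglie relation λ = h/(mv):

λ = h/(mv)
λ = (6.626 × 10^-34 J·s) / (1.67 × 10^-27 kg × 4.28 × 10^6 m/s)
λ = 9.27 × 10^-14 m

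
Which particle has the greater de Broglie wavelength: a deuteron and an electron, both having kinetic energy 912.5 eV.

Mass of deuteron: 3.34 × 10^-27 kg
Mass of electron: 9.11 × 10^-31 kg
The electron has the longer wavelength.

Using λ = h/√(2mKE):

For deuteron: λ₁ = h/√(2m₁KE) = 6.70 × 10^-13 m
For electron: λ₂ = h/√(2m₂KE) = 4.06 × 10^-11 m

Since λ ∝ 1/√m at constant kinetic energy, the lighter particle has the longer wavelength.

The electron has the longer de Broglie wavelength.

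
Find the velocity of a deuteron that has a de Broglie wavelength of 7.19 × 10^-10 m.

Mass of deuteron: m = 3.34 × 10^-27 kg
2.76 × 10^2 m/s

From the de Broglie relation λ = h/(mv), we solve for v:

v = h/(mλ)
v = (6.626 × 10^-34 J·s) / (3.34 × 10^-27 kg × 7.19 × 10^-10 m)
v = 2.76 × 10^2 m/s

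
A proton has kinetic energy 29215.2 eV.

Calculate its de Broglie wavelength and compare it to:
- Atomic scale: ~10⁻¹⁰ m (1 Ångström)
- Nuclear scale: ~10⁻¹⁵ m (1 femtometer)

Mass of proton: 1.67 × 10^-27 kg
λ = 1.68 × 10^-13 m, which is between nuclear and atomic scales.

Using λ = h/√(2mKE):

KE = 29215.2 eV = 4.681 × 10^-15 J

λ = h/√(2mKE)
λ = (6.626 × 10^-34 J·s) / √(2 × 1.67 × 10^-27 kg × 4.681 × 10^-15 J)
λ = 1.68 × 10^-13 m

Comparison:
- Atomic scale (10⁻¹⁰ m): λ is 0.0017× this size
- Nuclear scale (10⁻¹⁵ m): λ is 1.7e+02× this size

The wavelength is between nuclear and atomic scales.

This wavelength is appropriate for probing atomic structure but too large for nuclear physics experiments.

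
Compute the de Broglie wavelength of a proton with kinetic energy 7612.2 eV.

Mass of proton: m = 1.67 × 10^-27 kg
3.28 × 10^-13 m

Using λ = h/√(2mKE):

First convert KE to Joules: KE = 7612.2 eV = 1.220 × 10^-15 J

λ = h/√(2mKE)
λ = (6.626 × 10^-34 J·s) / √(2 × 1.67 × 10^-27 kg × 1.220 × 10^-15 J)
λ = 3.28 × 10^-13 m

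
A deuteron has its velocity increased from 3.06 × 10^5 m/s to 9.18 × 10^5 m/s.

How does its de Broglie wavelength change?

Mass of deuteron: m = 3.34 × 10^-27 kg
The wavelength decreases by a factor of 3.

Using λ = h/(mv):

Initial wavelength: λ₁ = h/(mv₁) = 6.48 × 10^-13 m
Final wavelength: λ₂ = h/(mv₂) = 2.16 × 10^-13 m

Since λ ∝ 1/v, when velocity increases by a factor of 3, the wavelength decreases by a factor of 3.

λ₂/λ₁ = v₁/v₂ = 1/3

The wavelength decreases by a factor of 3.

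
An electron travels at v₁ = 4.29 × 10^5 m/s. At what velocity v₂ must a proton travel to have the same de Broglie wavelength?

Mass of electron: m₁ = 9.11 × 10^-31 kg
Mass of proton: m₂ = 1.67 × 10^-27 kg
v₂ = 2.34 × 10^2 m/s

For equal de Broglie wavelengths: λ₁ = λ₂

h/(m₁v₁) = h/(m₂v₂)
m₁v₁ = m₂v₂
v₂ = v₁ · (m₁/m₂)

v₂ = 4.29 × 10^5 m/s × (9.11 × 10^-31 kg / 1.67 × 10^-27 kg)
v₂ = 2.34 × 10^2 m/s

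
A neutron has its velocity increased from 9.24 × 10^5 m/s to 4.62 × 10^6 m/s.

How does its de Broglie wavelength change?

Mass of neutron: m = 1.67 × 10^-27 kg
The wavelength decreases by a factor of 5.

Using λ = h/(mv):

Initial wavelength: λ₁ = h/(mv₁) = 4.29 × 10^-13 m
Final wavelength: λ₂ = h/(mv₂) = 8.59 × 10^-14 m

Since λ ∝ 1/v, when velocity increases by a factor of 5, the wavelength decreases by a factor of 5.

λ₂/λ₁ = v₁/v₂ = 1/5

The wavelength decreases by a factor of 5.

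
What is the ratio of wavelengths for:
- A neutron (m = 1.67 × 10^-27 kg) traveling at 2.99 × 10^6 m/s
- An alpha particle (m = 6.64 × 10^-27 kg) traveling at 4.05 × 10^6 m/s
λ₁/λ₂ = 5.39

Using λ = h/(mv):

λ₁ = h/(m₁v₁) = 1.33 × 10^-13 m
λ₂ = h/(m₂v₂) = 2.46 × 10^-14 m

Ratio λ₁/λ₂ = (m₂v₂)/(m₁v₁)
         = (6.64 × 10^-27 kg × 4.05 × 10^6 m/s) / (1.67 × 10^-27 kg × 2.99 × 10^6 m/s)
         = 5.39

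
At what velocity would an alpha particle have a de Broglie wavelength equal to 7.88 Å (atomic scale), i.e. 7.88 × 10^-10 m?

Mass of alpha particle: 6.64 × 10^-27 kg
1.27 × 10^2 m/s

From λ = h/(mv), solve for v:

v = h/(mλ)
v = (6.626 × 10^-34 J·s) / (6.64 × 10^-27 kg × 7.88 × 10^-10 m)
v = 1.27 × 10^2 m/s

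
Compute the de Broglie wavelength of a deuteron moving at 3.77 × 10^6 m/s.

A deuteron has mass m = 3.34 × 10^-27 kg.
5.26 × 10^-14 m

Using the de Broglie relation λ = h/(mv):

λ = h/(mv)
λ = (6.626 × 10^-34 J·s) / (3.34 × 10^-27 kg × 3.77 × 10^6 m/s)
λ = 5.26 × 10^-14 m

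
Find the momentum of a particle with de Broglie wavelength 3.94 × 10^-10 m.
1.68 × 10^-24 kg·m/s

From the de Broglie relation λ = h/p, we solve for p:

p = h/λ
p = (6.626 × 10^-34 J·s) / (3.94 × 10^-10 m)
p = 1.68 × 10^-24 kg·m/s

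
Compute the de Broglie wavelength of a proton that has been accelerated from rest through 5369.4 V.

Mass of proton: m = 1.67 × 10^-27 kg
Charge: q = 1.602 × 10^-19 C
3.91 × 10^-13 m

When a particle is accelerated through voltage V, it gains kinetic energy KE = qV.

The de Broglie wavelength is then λ = h/√(2mqV):

λ = h/√(2mqV)
λ = (6.626 × 10^-34 J·s) / √(2 × 1.67 × 10^-27 kg × 1.602 × 10^-19 C × 5369.4 V)
λ = 3.91 × 10^-13 m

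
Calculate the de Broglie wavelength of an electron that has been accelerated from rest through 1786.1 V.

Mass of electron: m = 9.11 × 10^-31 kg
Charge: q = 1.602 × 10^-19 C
2.90 × 10^-11 m

When a particle is accelerated through voltage V, it gains kinetic energy KE = qV.

The de Broglie wavelength is then λ = h/√(2mqV):

λ = h/√(2mqV)
λ = (6.626 × 10^-34 J·s) / √(2 × 9.11 × 10^-31 kg × 1.602 × 10^-19 C × 1786.1 V)
λ = 2.90 × 10^-11 m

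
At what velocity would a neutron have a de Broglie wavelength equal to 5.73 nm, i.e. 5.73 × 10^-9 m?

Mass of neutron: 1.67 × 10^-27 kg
6.92 × 10^1 m/s

From λ = h/(mv), solve for v:

v = h/(mλ)
v = (6.626 × 10^-34 J·s) / (1.67 × 10^-27 kg × 5.73 × 10^-9 m)
v = 6.92 × 10^1 m/s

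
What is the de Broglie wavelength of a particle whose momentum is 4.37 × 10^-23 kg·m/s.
1.52 × 10^-11 m

Using the de Broglie relation λ = h/p:

λ = h/p
λ = (6.626 × 10^-34 J·s) / (4.37 × 10^-23 kg·m/s)
λ = 1.52 × 10^-11 m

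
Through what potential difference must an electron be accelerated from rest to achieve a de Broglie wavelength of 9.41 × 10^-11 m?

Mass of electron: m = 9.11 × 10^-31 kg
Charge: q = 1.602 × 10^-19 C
170 V

From λ = h/√(2mqV), we solve for V:

λ² = h²/(2mqV)
V = h²/(2mqλ²)
V = (6.626 × 10^-34 J·s)² / (2 × 9.11 × 10^-31 kg × 1.602 × 10^-19 C × (9.41 × 10^-11 m)²)
V = 170 V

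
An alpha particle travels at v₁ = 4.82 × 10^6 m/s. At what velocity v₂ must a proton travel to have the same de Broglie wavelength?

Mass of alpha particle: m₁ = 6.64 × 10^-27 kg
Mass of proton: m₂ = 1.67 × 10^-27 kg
v₂ = 1.92 × 10^7 m/s

For equal de Broglie wavelengths: λ₁ = λ₂

h/(m₁v₁) = h/(m₂v₂)
m₁v₁ = m₂v₂
v₂ = v₁ · (m₁/m₂)

v₂ = 4.82 × 10^6 m/s × (6.64 × 10^-27 kg / 1.67 × 10^-27 kg)
v₂ = 1.92 × 10^7 m/s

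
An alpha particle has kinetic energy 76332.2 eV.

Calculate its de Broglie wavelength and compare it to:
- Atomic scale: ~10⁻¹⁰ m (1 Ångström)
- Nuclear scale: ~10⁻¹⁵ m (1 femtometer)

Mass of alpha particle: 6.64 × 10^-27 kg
λ = 5.20 × 10^-14 m, which is between nuclear and atomic scales.

Using λ = h/√(2mKE):

KE = 76332.2 eV = 1.223 × 10^-14 J

λ = h/√(2mKE)
λ = (6.626 × 10^-34 J·s) / √(2 × 6.64 × 10^-27 kg × 1.223 × 10^-14 J)
λ = 5.20 × 10^-14 m

Comparison:
- Atomic scale (10⁻¹⁰ m): λ is 0.00052× this size
- Nuclear scale (10⁻¹⁵ m): λ is 52× this size

The wavelength is between nuclear and atomic scales.

This wavelength is appropriate for probing atomic structure but too large for nuclear physics experiments.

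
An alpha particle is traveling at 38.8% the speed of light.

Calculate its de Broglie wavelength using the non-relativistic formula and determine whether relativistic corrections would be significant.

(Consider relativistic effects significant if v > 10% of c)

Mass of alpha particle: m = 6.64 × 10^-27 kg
Yes, relativistic corrections are needed.

Using the non-relativistic de Broglie formula λ = h/(mv):

v = 38.8% × c = 1.163 × 10^8 m/s

λ = h/(mv)
λ = (6.626 × 10^-34 J·s) / (6.64 × 10^-27 kg × 1.163 × 10^8 m/s)
λ = 8.58 × 10^-16 m

Since v = 38.8% of c > 10% of c, relativistic corrections ARE significant and the actual wavelength would differ from this non-relativistic estimate.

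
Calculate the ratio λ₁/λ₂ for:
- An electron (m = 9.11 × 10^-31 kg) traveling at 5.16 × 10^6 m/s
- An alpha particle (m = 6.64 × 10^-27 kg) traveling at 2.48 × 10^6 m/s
λ₁/λ₂ = 3.50 × 10^3

Using λ = h/(mv):

λ₁ = h/(m₁v₁) = 1.41 × 10^-10 m
λ₂ = h/(m₂v₂) = 4.02 × 10^-14 m

Ratio λ₁/λ₂ = (m₂v₂)/(m₁v₁)
         = (6.64 × 10^-27 kg × 2.48 × 10^6 m/s) / (9.11 × 10^-31 kg × 5.16 × 10^6 m/s)
         = 3.50 × 10^3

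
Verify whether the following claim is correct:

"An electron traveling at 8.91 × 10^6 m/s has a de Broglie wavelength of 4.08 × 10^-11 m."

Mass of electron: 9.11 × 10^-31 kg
False

The claim is incorrect.

Using λ = h/(mv):
λ = (6.626 × 10^-34 J·s) / (9.11 × 10^-31 kg × 8.91 × 10^6 m/s)
λ = 8.16 × 10^-11 m

The actual wavelength differs from the claimed 4.08 × 10^-11 m.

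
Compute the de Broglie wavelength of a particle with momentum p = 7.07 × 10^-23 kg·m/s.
9.37 × 10^-12 m

Using the de Broglie relation λ = h/p:

λ = h/p
λ = (6.626 × 10^-34 J·s) / (7.07 × 10^-23 kg·m/s)
λ = 9.37 × 10^-12 m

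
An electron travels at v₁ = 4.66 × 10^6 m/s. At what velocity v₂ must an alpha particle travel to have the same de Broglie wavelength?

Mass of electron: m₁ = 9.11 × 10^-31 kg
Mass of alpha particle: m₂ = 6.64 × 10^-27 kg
v₂ = 6.39 × 10^2 m/s

For equal de Broglie wavelengths: λ₁ = λ₂

h/(m₁v₁) = h/(m₂v₂)
m₁v₁ = m₂v₂
v₂ = v₁ · (m₁/m₂)

v₂ = 4.66 × 10^6 m/s × (9.11 × 10^-31 kg / 6.64 × 10^-27 kg)
v₂ = 6.39 × 10^2 m/s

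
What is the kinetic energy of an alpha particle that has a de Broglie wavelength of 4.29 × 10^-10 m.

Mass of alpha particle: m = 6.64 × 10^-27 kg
1.80 × 10^-22 J (or 1.12 × 10^-3 eV)

From λ = h/√(2mKE), we solve for KE:

λ² = h²/(2mKE)
KE = h²/(2mλ²)
KE = (6.626 × 10^-34 J·s)² / (2 × 6.64 × 10^-27 kg × (4.29 × 10^-10 m)²)
KE = 1.80 × 10^-22 J
KE = 1.12 × 10^-3 eV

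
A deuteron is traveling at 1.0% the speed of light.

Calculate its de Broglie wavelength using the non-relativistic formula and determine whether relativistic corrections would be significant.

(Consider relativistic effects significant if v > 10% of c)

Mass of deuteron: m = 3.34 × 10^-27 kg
No, relativistic corrections are not needed.

Using the non-relativistic de Broglie formula λ = h/(mv):

v = 1.0% × c = 2.998 × 10^6 m/s

λ = h/(mv)
λ = (6.626 × 10^-34 J·s) / (3.34 × 10^-27 kg × 2.998 × 10^6 m/s)
λ = 6.62 × 10^-14 m

Since v = 1.0% of c < 10% of c, relativistic corrections are NOT significant and this non-relativistic result is a good approximation.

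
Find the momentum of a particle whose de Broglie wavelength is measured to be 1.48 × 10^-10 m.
4.48 × 10^-24 kg·m/s

From the de Broglie relation λ = h/p, we solve for p:

p = h/λ
p = (6.626 × 10^-34 J·s) / (1.48 × 10^-10 m)
p = 4.48 × 10^-24 kg·m/s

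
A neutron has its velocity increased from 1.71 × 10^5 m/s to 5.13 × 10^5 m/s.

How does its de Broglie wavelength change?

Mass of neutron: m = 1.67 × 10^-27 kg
The wavelength decreases by a factor of 3.

Using λ = h/(mv):

Initial wavelength: λ₁ = h/(mv₁) = 2.32 × 10^-12 m
Final wavelength: λ₂ = h/(mv₂) = 7.73 × 10^-13 m

Since λ ∝ 1/v, when velocity increases by a factor of 3, the wavelength decreases by a factor of 3.

λ₂/λ₁ = v₁/v₂ = 1/3

The wavelength decreases by a factor of 3.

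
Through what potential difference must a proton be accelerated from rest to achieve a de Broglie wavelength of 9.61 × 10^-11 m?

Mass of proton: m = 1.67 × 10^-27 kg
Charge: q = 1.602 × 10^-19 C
8.88 × 10^-2 V

From λ = h/√(2mqV), we solve for V:

λ² = h²/(2mqV)
V = h²/(2mqλ²)
V = (6.626 × 10^-34 J·s)² / (2 × 1.67 × 10^-27 kg × 1.602 × 10^-19 C × (9.61 × 10^-11 m)²)
V = 8.88 × 10^-2 V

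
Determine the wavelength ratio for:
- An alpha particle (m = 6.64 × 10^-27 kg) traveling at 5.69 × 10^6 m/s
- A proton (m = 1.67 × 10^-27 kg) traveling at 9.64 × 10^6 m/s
λ₁/λ₂ = 0.426

Using λ = h/(mv):

λ₁ = h/(m₁v₁) = 1.75 × 10^-14 m
λ₂ = h/(m₂v₂) = 4.12 × 10^-14 m

Ratio λ₁/λ₂ = (m₂v₂)/(m₁v₁)
         = (1.67 × 10^-27 kg × 9.64 × 10^6 m/s) / (6.64 × 10^-27 kg × 5.69 × 10^6 m/s)
         = 0.426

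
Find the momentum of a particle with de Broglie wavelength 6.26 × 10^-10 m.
1.06 × 10^-24 kg·m/s

From the de Broglie relation λ = h/p, we solve for p:

p = h/λ
p = (6.626 × 10^-34 J·s) / (6.26 × 10^-10 m)
p = 1.06 × 10^-24 kg·m/s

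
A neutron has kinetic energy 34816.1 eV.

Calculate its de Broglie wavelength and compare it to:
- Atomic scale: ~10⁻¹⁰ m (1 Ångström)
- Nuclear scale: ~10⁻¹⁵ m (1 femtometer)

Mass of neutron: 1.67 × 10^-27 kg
λ = 1.54 × 10^-13 m, which is between nuclear and atomic scales.

Using λ = h/√(2mKE):

KE = 34816.1 eV = 5.578 × 10^-15 J

λ = h/√(2mKE)
λ = (6.626 × 10^-34 J·s) / √(2 × 1.67 × 10^-27 kg × 5.578 × 10^-15 J)
λ = 1.54 × 10^-13 m

Comparison:
- Atomic scale (10⁻¹⁰ m): λ is 0.0015× this size
- Nuclear scale (10⁻¹⁵ m): λ is 1.5e+02× this size

The wavelength is between nuclear and atomic scales.

This wavelength is appropriate for probing atomic structure but too large for nuclear physics experiments.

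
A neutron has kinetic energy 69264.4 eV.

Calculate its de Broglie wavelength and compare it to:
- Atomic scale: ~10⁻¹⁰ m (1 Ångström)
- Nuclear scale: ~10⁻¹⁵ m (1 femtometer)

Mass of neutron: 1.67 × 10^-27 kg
λ = 1.09 × 10^-13 m, which is between nuclear and atomic scales.

Using λ = h/√(2mKE):

KE = 69264.4 eV = 1.110 × 10^-14 J

λ = h/√(2mKE)
λ = (6.626 × 10^-34 J·s) / √(2 × 1.67 × 10^-27 kg × 1.110 × 10^-14 J)
λ = 1.09 × 10^-13 m

Comparison:
- Atomic scale (10⁻¹⁰ m): λ is 0.0011× this size
- Nuclear scale (10⁻¹⁵ m): λ is 1.1e+02× this size

The wavelength is between nuclear and atomic scales.

This wavelength is appropriate for probing atomic structure but too large for nuclear physics experiments.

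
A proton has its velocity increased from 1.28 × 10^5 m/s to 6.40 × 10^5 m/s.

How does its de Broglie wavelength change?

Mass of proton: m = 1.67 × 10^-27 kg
The wavelength decreases by a factor of 5.

Using λ = h/(mv):

Initial wavelength: λ₁ = h/(mv₁) = 3.10 × 10^-12 m
Final wavelength: λ₂ = h/(mv₂) = 6.20 × 10^-13 m

Since λ ∝ 1/v, when velocity increases by a factor of 5, the wavelength decreases by a factor of 5.

λ₂/λ₁ = v₁/v₂ = 1/5

The wavelength decreases by a factor of 5.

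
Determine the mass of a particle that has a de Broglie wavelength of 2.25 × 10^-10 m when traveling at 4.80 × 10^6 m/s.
6.14 × 10^-31 kg

From the de Broglie relation λ = h/(mv), we solve for m:

m = h/(λv)
m = (6.626 × 10^-34 J·s) / (2.25 × 10^-10 m × 4.80 × 10^6 m/s)
m = 6.14 × 10^-31 kg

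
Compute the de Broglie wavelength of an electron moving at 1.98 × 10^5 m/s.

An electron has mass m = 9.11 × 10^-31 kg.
3.67 × 10^-9 m

Using the de Broglie relation λ = h/(mv):

λ = h/(mv)
λ = (6.626 × 10^-34 J·s) / (9.11 × 10^-31 kg × 1.98 × 10^5 m/s)
λ = 3.67 × 10^-9 m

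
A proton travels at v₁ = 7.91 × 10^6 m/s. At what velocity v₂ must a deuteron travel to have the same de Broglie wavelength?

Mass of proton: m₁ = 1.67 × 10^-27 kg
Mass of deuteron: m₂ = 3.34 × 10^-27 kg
v₂ = 3.96 × 10^6 m/s

For equal de Broglie wavelengths: λ₁ = λ₂

h/(m₁v₁) = h/(m₂v₂)
m₁v₁ = m₂v₂
v₂ = v₁ · (m₁/m₂)

v₂ = 7.91 × 10^6 m/s × (1.67 × 10^-27 kg / 3.34 × 10^-27 kg)
v₂ = 3.96 × 10^6 m/s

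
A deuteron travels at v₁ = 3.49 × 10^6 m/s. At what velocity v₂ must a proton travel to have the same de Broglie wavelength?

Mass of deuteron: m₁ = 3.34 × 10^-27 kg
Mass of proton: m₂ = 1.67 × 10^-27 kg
v₂ = 6.98 × 10^6 m/s

For equal de Broglie wavelengths: λ₁ = λ₂

h/(m₁v₁) = h/(m₂v₂)
m₁v₁ = m₂v₂
v₂ = v₁ · (m₁/m₂)

v₂ = 3.49 × 10^6 m/s × (3.34 × 10^-27 kg / 1.67 × 10^-27 kg)
v₂ = 6.98 × 10^6 m/s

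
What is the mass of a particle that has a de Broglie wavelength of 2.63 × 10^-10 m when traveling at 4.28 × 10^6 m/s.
5.89 × 10^-31 kg

From the de Broglie relation λ = h/(mv), we solve for m:

m = h/(λv)
m = (6.626 × 10^-34 J·s) / (2.63 × 10^-10 m × 4.28 × 10^6 m/s)
m = 5.89 × 10^-31 kg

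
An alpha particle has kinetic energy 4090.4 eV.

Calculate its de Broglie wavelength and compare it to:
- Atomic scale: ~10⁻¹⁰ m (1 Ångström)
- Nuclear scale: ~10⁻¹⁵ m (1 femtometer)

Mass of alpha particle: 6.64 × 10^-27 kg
λ = 2.25 × 10^-13 m, which is between nuclear and atomic scales.

Using λ = h/√(2mKE):

KE = 4090.4 eV = 6.554 × 10^-16 J

λ = h/√(2mKE)
λ = (6.626 × 10^-34 J·s) / √(2 × 6.64 × 10^-27 kg × 6.554 × 10^-16 J)
λ = 2.25 × 10^-13 m

Comparison:
- Atomic scale (10⁻¹⁰ m): λ is 0.0022× this size
- Nuclear scale (10⁻¹⁵ m): λ is 2.2e+02× this size

The wavelength is between nuclear and atomic scales.

This wavelength is appropriate for probing atomic structure but too large for nuclear physics experiments.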